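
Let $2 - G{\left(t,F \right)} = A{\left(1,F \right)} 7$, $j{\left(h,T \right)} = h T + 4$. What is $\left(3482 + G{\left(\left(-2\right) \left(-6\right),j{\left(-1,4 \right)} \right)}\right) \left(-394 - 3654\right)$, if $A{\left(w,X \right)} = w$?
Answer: $-14074896$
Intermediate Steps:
$j{\left(h,T \right)} = 4 + T h$ ($j{\left(h,T \right)} = T h + 4 = 4 + T h$)
$G{\left(t,F \right)} = -5$ ($G{\left(t,F \right)} = 2 - 1 \cdot 7 = 2 - 7 = -5$)
$\left(3482 + G{\left(\left(-2\right) \left(-6\right),j{\left(-1,4 \right)} \right)}\right) \left(-394 - 3654\right) = \left(3482 - 5\right) \left(-394 - 3654\right) = 3477 \left(-4048\right) = -14074896$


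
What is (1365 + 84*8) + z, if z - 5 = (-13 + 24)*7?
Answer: 2119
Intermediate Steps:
z = 82 (z = 5 + (-13 + 24)*7 = 5 + 11*7 = 5 + 77 = 82)
(1365 + 84*8) + z = (1365 + 84*8) + 82 = (1365 + 672) + 82 = 2037 + 82 = 2119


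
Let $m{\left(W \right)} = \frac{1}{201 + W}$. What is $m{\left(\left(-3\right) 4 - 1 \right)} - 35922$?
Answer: $- \frac{6753335}{188} \approx -35922.0$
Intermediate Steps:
$m{\left(\left(-3\right) 4 - 1 \right)} - 35922 = \frac{1}{201 - 13} - 35922 = \frac{1}{188} - 35922 = - \frac{6753335}{188}$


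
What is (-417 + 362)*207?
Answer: -11385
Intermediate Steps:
(-417 + 362)*207 = -55*207 = -11385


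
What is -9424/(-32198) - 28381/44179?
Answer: -248734271/711237721 ≈ -0.34972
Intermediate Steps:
-9424/(-32198) - 28381/44179 = -9424*(-1/32198) - 28381*1/44179 = 4712/16099 - 28381/44179 = -248734271/711237721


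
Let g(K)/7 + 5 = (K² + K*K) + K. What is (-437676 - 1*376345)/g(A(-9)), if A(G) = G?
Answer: -814021/1036 ≈ -785.73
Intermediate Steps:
g(K) = -35 + 7*K + 14*K² (g(K) = -35 + 7*((K² + K*K) + K) = -35 + 7*((K² + K²) + K) = -35 + 7*(2*K² + K) = -35 + 7*(K + 2*K²) = -35 + (7*K + 14*K²) = -35 + 7*K + 14*K²)
(-437676 - 1*376345)/g(A(-9)) = (-437676 - 1*376345)/(-35 + 7*(-9) + 14*(-9)²) = (-437676 - 376345)/(-35 - 63 + 14*81) = -814021/(-35 - 63 + 1134) = -814021/1036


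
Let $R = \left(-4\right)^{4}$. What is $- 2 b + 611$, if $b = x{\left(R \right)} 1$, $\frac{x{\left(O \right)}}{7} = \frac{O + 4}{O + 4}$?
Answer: $597$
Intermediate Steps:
$R = 256$
$x{\left(O \right)} = 7$ ($x{\left(O \right)} = 7 \frac{O + 4}{O + 4} = 7 \frac{4 + O}{4 + O} = 7 \cdot 1 = 7$)
$b = 7$ ($b = 7 \cdot 1 = 7$)
$- 2 b + 611 = \left(-2\right) 7 + 611 = -14 + 611 = 597$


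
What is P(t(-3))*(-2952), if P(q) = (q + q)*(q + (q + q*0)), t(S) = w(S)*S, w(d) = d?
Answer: -956448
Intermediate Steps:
t(S) = S**2 (t(S) = S*S = S**2)
P(q) = 4*q**2 (P(q) = (2*q)*(q + (q + 0)) = (2*q)*(q + q) = (2*q)*(2*q) = 4*q**2)
P(t(-3))*(-2952) = (4*((-3)**2)**2)*(-2952) = (4*9**2)*(-2952) = (4*81)*(-2952) = 324*(-2952) = -956448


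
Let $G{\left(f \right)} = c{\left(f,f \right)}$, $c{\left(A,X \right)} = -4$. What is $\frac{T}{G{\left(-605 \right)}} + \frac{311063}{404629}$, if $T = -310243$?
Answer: $\frac{125534559099}{1618516} \approx 77562.0$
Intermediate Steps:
$G{\left(f \right)} = -4$
$\frac{T}{G{\left(-605 \right)}} + \frac{311063}{404629} = - \frac{310243}{-4} + \frac{311063}{404629} = \left(-310243\right) \left(- \frac{1}{4}\right) + 311063 \cdot \frac{1}{404629} = \frac{310243}{4} + \frac{311063}{404629} = \frac{125534559099}{1618516}$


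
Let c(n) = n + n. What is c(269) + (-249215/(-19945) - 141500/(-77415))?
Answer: 34112395475/61761687 ≈ 552.32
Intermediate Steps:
c(n) = 2*n
c(269) + (-249215/(-19945) - 141500/(-77415)) = 2*269 + (-249215/(-19945) - 141500/(-77415)) = 538 + (-249215*(-1/19945) - 141500*(-1/77415)) = 538 + (49843/3989 + 28300/15483) = 538 + 884607869/61761687 = 34112395475/61761687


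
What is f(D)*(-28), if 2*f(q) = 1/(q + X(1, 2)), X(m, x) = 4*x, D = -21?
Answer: 14/13 ≈ 1.0769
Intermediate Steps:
f(q) = 1/(2*(8 + q)) (f(q) = 1/(2*(q + 4*2)) = 1/(2*(q + 8)) = 1/(2*(8 + q)))
f(D)*(-28) = (1/(2*(8 - 21)))*(-28) = ((½)/(-13))*(-28) = ((½)*(-1/13))*(-28) = -1/26*(-28) = 14/13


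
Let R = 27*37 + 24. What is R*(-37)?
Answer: -37851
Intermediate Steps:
R = 1023 (R = 999 + 24 = 1023)
R*(-37) = 1023*(-37) = -37851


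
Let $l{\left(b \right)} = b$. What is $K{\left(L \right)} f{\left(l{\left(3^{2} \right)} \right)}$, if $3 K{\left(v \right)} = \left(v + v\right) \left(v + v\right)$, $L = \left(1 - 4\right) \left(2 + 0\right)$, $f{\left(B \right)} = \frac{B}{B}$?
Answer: $48$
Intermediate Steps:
$f{\left(B \right)} = 1$
$L = -6$ ($L = \left(-3\right) 2 = -6$)
$K{\left(v \right)} = \frac{4 v^{2}}{3}$ ($K{\left(v \right)} = \frac{\left(v + v\right) \left(v + v\right)}{3} = \frac{2 v 2 v}{3} = \frac{4 v^{2}}{3}$)
$K{\left(L \right)} f{\left(l{\left(3^{2} \right)} \right)} = \frac{4 \left(-6\right)^{2}}{3} \cdot 1 = \frac{4}{3} \cdot 36 \cdot 1 = 48 \cdot 1 = 48$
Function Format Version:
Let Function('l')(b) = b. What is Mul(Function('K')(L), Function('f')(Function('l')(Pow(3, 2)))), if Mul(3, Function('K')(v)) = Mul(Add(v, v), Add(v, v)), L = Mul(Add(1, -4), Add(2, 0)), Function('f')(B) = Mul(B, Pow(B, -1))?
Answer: 48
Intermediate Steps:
Function('f')(B) = 1
L = -6 (L = Mul(-3, 2) = -6)
Function('K')(v) = Mul(Rational(4, 3), Pow(v, 2)) (Function('K')(v) = Mul(Rational(1, 3), Mul(Add(v, v), Add(v, v))) = Mul(Rational(1, 3), Mul(Mul(2, v), Mul(2, v))) = Mul(Rational(1, 3), Mul(4, Pow(v, 2))) = Mul(Rational(4, 3), Pow(v, 2)))
Mul(Function('K')(L), Function('f')(Function('l')(Pow(3, 2)))) = Mul(Mul(Rational(4, 3), Pow(-6, 2)), 1) = Mul(Mul(Rational(4, 3), 36), 1) = Mul(48, 1) = 48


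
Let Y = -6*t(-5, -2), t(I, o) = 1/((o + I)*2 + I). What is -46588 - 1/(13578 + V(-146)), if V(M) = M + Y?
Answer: -11889909851/255214 ≈ -46588.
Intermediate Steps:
t(I, o) = 1/(2*o + 3*I) (t(I, o) = 1/((I + o)*2 + I) = 1/((2*I + 2*o) + I) = 1/(2*o + 3*I))
Y = 6/19 (Y = -6/(2*(-2) + 3*(-5)) = -6/(-4 - 15) = -6/(-19) = -6*(-1/19) = 6/19 ≈ 0.31579)
V(M) = 6/19 + M (V(M) = M + 6/19 = 6/19 + M)
-46588 - 1/(13578 + V(-146)) = -46588 - 1/(13578 + (6/19 - 146)) = -46588 - 1/(13578 - 2768/19) = -46588 - 1/255214/19 = -46588 - 1*19/255214 = -46588 - 19/255214 = -11889909851/255214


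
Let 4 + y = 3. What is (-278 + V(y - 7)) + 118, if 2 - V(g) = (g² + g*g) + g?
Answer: -278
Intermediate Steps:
y = -1 (y = -4 + 3 = -1)
V(g) = 2 - g - 2*g² (V(g) = 2 - ((g² + g*g) + g) = 2 - ((g² + g²) + g) = 2 - (2*g² + g) = 2 - (g + 2*g²) = 2 + (-g - 2*g²) = 2 - g - 2*g²)
(-278 + V(y - 7)) + 118 = (-278 + (2 - (-1 - 7) - 2*(-1 - 7)²)) + 118 = (-278 + (2 - 1*(-8) - 2*(-8)²)) + 118 = (-278 + (2 + 8 - 2*64)) + 118 = (-278 + (2 + 8 - 128)) + 118 = (-278 - 118) + 118 = -396 + 118 = -278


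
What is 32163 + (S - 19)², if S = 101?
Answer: 38887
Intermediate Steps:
32163 + (S - 19)² = 32163 + (101 - 19)² = 32163 + 82² = 32163 + 6724 = 38887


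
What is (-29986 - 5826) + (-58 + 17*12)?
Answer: -35666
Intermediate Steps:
(-29986 - 5826) + (-58 + 17*12) = -35812 + (-58 + 204) = -35812 + 146 = -35666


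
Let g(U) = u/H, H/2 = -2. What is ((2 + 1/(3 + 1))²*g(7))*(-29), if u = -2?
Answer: -2349/32 ≈ -73.406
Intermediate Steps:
H = -4 (H = 2*(-2) = -4)
g(U) = ½ (g(U) = -2/(-4) = -2*(-¼) = ½)
((2 + 1/(3 + 1))²*g(7))*(-29) = ((2 + 1/(3 + 1))²*(½))*(-29) = ((2 + 1/4)²*(½))*(-29) = ((2 + ¼)²*(½))*(-29) = ((9/4)²*(½))*(-29) = ((81/16)*(½))*(-29) = (81/32)*(-29) = -2349/32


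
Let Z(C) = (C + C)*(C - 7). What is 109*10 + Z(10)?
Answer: 1150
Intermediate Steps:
Z(C) = 2*C*(-7 + C) (Z(C) = (2*C)*(-7 + C) = 2*C*(-7 + C))
109*10 + Z(10) = 109*10 + 2*10*(-7 + 10) = 1090 + 2*10*3 = 1090 + 60 = 1150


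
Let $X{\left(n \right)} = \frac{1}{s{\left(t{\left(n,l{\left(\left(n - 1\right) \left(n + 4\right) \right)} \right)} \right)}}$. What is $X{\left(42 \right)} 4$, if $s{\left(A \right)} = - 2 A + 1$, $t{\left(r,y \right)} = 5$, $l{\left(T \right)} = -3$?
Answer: $- \frac{4}{9} \approx -0.44444$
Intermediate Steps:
$s{\left(A \right)} = 1 - 2 A$
$X{\left(n \right)} = - \frac{1}{9}$ ($X{\left(n \right)} = \frac{1}{1 - 10} = \frac{1}{-9} = - \frac{1}{9}$)
$X{\left(42 \right)} 4 = \left(- \frac{1}{9}\right) 4 = - \frac{4}{9}$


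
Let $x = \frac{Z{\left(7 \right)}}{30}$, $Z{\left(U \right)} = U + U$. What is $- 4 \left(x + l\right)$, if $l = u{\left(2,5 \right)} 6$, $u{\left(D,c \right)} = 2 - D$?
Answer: $- \frac{28}{15} \approx -1.8667$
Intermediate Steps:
$Z{\left(U \right)} = 2 U$
$x = \frac{7}{15}$ ($x = \frac{2 \cdot 7}{30} = 14 \cdot \frac{1}{30} = \frac{7}{15} \approx 0.46667$)
$l = 0$ ($l = \left(2 - 2\right) 6 = 0 \cdot 6 = 0$)
$- 4 \left(x + l\right) = - 4 \left(\frac{7}{15} + 0\right) = \left(-4\right) \frac{7}{15} = - \frac{28}{15}$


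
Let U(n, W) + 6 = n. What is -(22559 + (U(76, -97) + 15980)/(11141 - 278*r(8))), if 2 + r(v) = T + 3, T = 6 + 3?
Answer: -62877283/2787 ≈ -22561.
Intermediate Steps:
T = 9
U(n, W) = -6 + n
r(v) = 10 (r(v) = -2 + (9 + 3) = -2 + 12 = 10)
-(22559 + (U(76, -97) + 15980)/(11141 - 278*r(8))) = -(22559 + ((-6 + 76) + 15980)/(11141 - 278*10)) = -(22559 + (70 + 15980)/(11141 - 2780)) = -(22559 + 16050/8361) = -(22559 + 16050*(1/8361)) = -(22559 + 5350/2787) = -1*62877283/2787 = -62877283/2787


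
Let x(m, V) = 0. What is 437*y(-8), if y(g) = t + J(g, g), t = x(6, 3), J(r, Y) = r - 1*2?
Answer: -4370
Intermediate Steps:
J(r, Y) = -2 + r (J(r, Y) = r - 2 = -2 + r)
t = 0
y(g) = -2 + g (y(g) = 0 + (-2 + g) = -2 + g)
437*y(-8) = 437*(-2 - 8) = 437*(-10) = -4370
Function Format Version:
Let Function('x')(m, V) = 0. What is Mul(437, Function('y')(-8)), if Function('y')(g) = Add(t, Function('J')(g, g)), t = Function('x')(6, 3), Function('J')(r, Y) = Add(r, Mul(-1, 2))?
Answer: -4370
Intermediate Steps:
Function('J')(r, Y) = Add(-2, r) (Function('J')(r, Y) = Add(r, -2) = Add(-2, r))
t = 0
Function('y')(g) = Add(-2, g) (Function('y')(g) = Add(0, Add(-2, g)) = Add(-2, g))
Mul(437, Function('y')(-8)) = Mul(437, Add(-2, -8)) = Mul(437, -10) = -4370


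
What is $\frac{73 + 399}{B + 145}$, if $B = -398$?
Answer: $- \frac{472}{253} \approx -1.8656$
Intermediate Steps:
$\frac{73 + 399}{B + 145} = \frac{73 + 399}{-398 + 145} = \frac{472}{-253} = 472 \left(- \frac{1}{253}\right) = - \frac{472}{253}$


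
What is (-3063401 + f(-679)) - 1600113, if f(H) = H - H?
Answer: -4663514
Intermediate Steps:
f(H) = 0
(-3063401 + f(-679)) - 1600113 = (-3063401 + 0) - 1600113 = -3063401 - 1600113 = -4663514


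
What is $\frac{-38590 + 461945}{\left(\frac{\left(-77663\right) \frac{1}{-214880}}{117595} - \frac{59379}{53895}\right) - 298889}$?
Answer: $- \frac{38436759143789404000}{27136485576975281001} \approx -1.4164$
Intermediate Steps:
$\frac{-38590 + 461945}{\left(\frac{\left(-77663\right) \frac{1}{-214880}}{117595} - \frac{59379}{53895}\right) - 298889} = \frac{423355}{\left(\left(-77663\right) \left(- \frac{1}{214880}\right) \frac{1}{117595} - \frac{19793}{17965}\right) - 298889} = \frac{423355}{\left(\frac{77663}{214880} \cdot \frac{1}{117595} - \frac{19793}{17965}\right) - 298889} = \frac{423355}{\left(\frac{77663}{25268813600} - \frac{19793}{17965}\right) - 298889} = \frac{423355}{- \frac{100028846473801}{90790847264800} - 298889} = \frac{423355}{- \frac{27136485576975281001}{90790847264800}} = 423355 \left(- \frac{90790847264800}{27136485576975281001}\right) = - \frac{38436759143789404000}{27136485576975281001}$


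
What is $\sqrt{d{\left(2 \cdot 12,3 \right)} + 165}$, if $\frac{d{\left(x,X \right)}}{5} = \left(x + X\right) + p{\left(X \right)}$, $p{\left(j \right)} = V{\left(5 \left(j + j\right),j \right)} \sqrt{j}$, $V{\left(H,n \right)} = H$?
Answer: $5 \sqrt{12 + 6 \sqrt{3}} \approx 23.66$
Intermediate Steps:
$p{\left(j \right)} = 10 j^{\frac{3}{2}}$ ($p{\left(j \right)} = 5 \left(j + j\right) \sqrt{j} = 5 \cdot 2 j \sqrt{j} = 10 j \sqrt{j} = 10 j^{\frac{3}{2}}$)
$d{\left(x,X \right)} = 5 X + 5 x + 50 X^{\frac{3}{2}}$ ($d{\left(x,X \right)} = 5 \left(\left(x + X\right) + 10 X^{\frac{3}{2}}\right) = 5 \left(\left(X + x\right) + 10 X^{\frac{3}{2}}\right) = 5 \left(X + x + 10 X^{\frac{3}{2}}\right) = 5 X + 5 x + 50 X^{\frac{3}{2}}$)
$\sqrt{d{\left(2 \cdot 12,3 \right)} + 165} = \sqrt{\left(5 \cdot 3 + 5 \cdot 2 \cdot 12 + 50 \cdot 3^{\frac{3}{2}}\right) + 165} = \sqrt{\left(15 + 5 \cdot 24 + 50 \cdot 3 \sqrt{3}\right) + 165} = \sqrt{\left(15 + 120 + 150 \sqrt{3}\right) + 165} = \sqrt{\left(135 + 150 \sqrt{3}\right) + 165} = \sqrt{300 + 150 \sqrt{3}}$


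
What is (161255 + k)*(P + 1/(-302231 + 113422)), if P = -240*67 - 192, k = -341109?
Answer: 552565453012846/188809 ≈ 2.9266e+9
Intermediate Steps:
P = -16272 (P = -16080 - 192 = -16272)
(161255 + k)*(P + 1/(-302231 + 113422)) = (161255 - 341109)*(-16272 + 1/(-302231 + 113422)) = -179854*(-16272 + 1/(-188809)) = -179854*(-16272 - 1/188809) = -179854*(-3072300049/188809) = 552565453012846/188809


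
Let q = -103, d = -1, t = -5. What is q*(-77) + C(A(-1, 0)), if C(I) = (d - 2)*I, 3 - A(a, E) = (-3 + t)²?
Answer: 8114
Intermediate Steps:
A(a, E) = -61 (A(a, E) = 3 - (-3 - 5)² = 3 - 1*(-8)² = 3 - 1*64 = 3 - 64 = -61)
C(I) = -3*I (C(I) = (-1 - 2)*I = -3*I)
q*(-77) + C(A(-1, 0)) = -103*(-77) - 3*(-61) = 7931 + 183 = 8114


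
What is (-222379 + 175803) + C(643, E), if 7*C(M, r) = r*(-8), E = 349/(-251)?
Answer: -81831240/1757 ≈ -46574.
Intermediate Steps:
E = -349/251 (E = 349*(-1/251) = -349/251 ≈ -1.3904)
C(M, r) = -8*r/7 (C(M, r) = (r*(-8))/7 = (-8*r)/7 = -8*r/7)
(-222379 + 175803) + C(643, E) = (-222379 + 175803) - 8/7*(-349/251) = -46576 + 2792/1757 = -81831240/1757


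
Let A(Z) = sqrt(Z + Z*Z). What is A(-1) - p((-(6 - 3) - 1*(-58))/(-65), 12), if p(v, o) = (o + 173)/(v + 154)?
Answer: -2405/1991 ≈ -1.2079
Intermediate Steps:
p(v, o) = (173 + o)/(154 + v)
A(Z) = sqrt(Z + Z**2)
A(-1) - p((-(6 - 3) - 1*(-58))/(-65), 12) = sqrt(-(1 - 1)) - (173 + 12)/(154 + (-(6 - 3) - 1*(-58))/(-65)) = sqrt(-1*0) - 185/(154 + (-1*3 + 58)*(-1/65)) = sqrt(0) - 185/(154 + (-3 + 58)*(-1/65)) = 0 - 185/(154 + 55*(-1/65)) = 0 - 185/(154 - 11/13) = 0 - 185/1991/13 = 0 - 13*185/1991 = 0 - 1*2405/1991 = 0 - 2405/1991 = -2405/1991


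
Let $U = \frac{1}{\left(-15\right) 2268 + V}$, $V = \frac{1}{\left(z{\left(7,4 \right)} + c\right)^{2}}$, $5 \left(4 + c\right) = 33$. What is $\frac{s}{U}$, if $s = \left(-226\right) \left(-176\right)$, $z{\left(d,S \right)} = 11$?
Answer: $- \frac{391068819130}{289} \approx -1.3532 \cdot 10^{9}$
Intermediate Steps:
$c = \frac{13}{5}$ ($c = -4 + \frac{1}{5} \cdot 33 = -4 + \frac{33}{5} = \frac{13}{5} \approx 2.6$)
$V = \frac{25}{4624}$ ($V = \frac{1}{\left(11 + \frac{13}{5}\right)^{2}} = \frac{1}{\left(\frac{68}{5}\right)^{2}} = \frac{1}{\frac{4624}{25}} = \frac{25}{4624} \approx 0.0054066$)
$s = 39776$
$U = - \frac{4624}{157308455}$ ($U = \frac{1}{\left(-15\right) 2268 + \frac{25}{4624}} = \frac{1}{-34020 + \frac{25}{4624}} = \frac{1}{- \frac{157308455}{4624}} = - \frac{4624}{157308455} \approx -2.9394 \cdot 10^{-5}$)
$\frac{s}{U} = \frac{39776}{- \frac{4624}{157308455}} = 39776 \left(- \frac{157308455}{4624}\right) = - \frac{391068819130}{289}$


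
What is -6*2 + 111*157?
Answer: 17415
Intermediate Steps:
-6*2 + 111*157 = -12 + 17427 = 17415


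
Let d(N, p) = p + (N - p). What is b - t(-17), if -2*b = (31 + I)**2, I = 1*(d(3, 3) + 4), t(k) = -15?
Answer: -707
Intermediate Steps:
d(N, p) = N
I = 7 (I = 1*(3 + 4) = 1*7 = 7)
b = -722 (b = -(31 + 7)**2/2 = -1/2*38**2 = -1/2*1444 = -722)
b - t(-17) = -722 - 1*(-15) = -722 + 15 = -707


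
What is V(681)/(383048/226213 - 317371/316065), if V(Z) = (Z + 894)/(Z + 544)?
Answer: 643482106605/344922340679 ≈ 1.8656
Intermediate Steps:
V(Z) = (894 + Z)/(544 + Z)
V(681)/(383048/226213 - 317371/316065) = ((894 + 681)/(544 + 681))/(383048/226213 - 317371/316065) = (1575/1225)/(383048*(1/226213) - 317371*1/316065) = ((1/1225)*1575)/(383048/226213 - 317371/316065) = 9/(7*(49274620097/71498011845)) = (9/7)*(71498011845/49274620097) = 643482106605/344922340679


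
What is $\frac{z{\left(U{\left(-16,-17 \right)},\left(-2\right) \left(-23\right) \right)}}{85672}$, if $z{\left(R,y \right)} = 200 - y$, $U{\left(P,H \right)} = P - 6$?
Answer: $\frac{77}{42836} \approx 0.0017976$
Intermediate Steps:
$U{\left(P,H \right)} = -6 + P$
$\frac{z{\left(U{\left(-16,-17 \right)},\left(-2\right) \left(-23\right) \right)}}{85672} = \frac{200 - \left(-2\right) \left(-23\right)}{85672} = \left(200 - 46\right) \frac{1}{85672} = 154 \cdot \frac{1}{85672} = \frac{77}{42836}$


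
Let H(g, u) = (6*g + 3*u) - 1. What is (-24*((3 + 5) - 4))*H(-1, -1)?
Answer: 960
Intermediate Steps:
H(g, u) = -1 + 3*u + 6*g (H(g, u) = (3*u + 6*g) - 1 = -1 + 3*u + 6*g)
(-24*((3 + 5) - 4))*H(-1, -1) = (-24*((3 + 5) - 4))*(-1 + 3*(-1) + 6*(-1)) = (-24*(8 - 4))*(-1 - 3 - 6) = -24*4*(-10) = -96*(-10) = 960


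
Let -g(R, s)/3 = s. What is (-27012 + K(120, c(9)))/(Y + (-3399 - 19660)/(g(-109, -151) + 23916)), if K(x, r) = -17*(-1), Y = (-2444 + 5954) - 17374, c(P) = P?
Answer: 131568231/67574975 ≈ 1.9470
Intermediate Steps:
g(R, s) = -3*s
Y = -13864 (Y = 3510 - 17374 = -13864)
K(x, r) = 17
(-27012 + K(120, c(9)))/(Y + (-3399 - 19660)/(g(-109, -151) + 23916)) = (-27012 + 17)/(-13864 + (-3399 - 19660)/(-3*(-151) + 23916)) = -26995/(-13864 - 23059/(453 + 23916)) = -26995/(-13864 - 23059/24369) = -26995/(-337874875/24369) = -26995*(-24369/337874875) = 131568231/67574975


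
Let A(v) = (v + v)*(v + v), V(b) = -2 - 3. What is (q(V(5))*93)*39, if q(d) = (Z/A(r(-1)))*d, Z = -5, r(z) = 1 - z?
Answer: 90675/16 ≈ 5667.2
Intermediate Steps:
V(b) = -5
A(v) = 4*v**2 (A(v) = (2*v)*(2*v) = 4*v**2)
q(d) = -5*d/16 (q(d) = (-5*1/(4*(1 - 1*(-1))**2))*d = (-5*1/(4*(1 + 1)**2))*d = (-5/(4*2**2))*d = (-5/(4*4))*d = (-5/16)*d = (-5*1/16)*d = -5*d/16)
(q(V(5))*93)*39 = (-5/16*(-5)*93)*39 = ((25/16)*93)*39 = (2325/16)*39 = 90675/16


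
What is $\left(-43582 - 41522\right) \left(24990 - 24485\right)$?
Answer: $-42977520$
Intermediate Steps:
$\left(-43582 - 41522\right) \left(24990 - 24485\right) = \left(-85104\right) 505 = -42977520$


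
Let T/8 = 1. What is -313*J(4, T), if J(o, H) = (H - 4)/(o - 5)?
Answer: 1252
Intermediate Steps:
T = 8 (T = 8*1 = 8)
J(o, H) = (-4 + H)/(-5 + o)
-313*J(4, T) = -313*(-4 + 8)/(-5 + 4) = -313*4/(-1) = -(-313)*4 = -313*(-4) = 1252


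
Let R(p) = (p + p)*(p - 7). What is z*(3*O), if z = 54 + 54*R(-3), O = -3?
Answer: -29646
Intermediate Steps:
R(p) = 2*p*(-7 + p) (R(p) = (2*p)*(-7 + p) = 2*p*(-7 + p))
z = 3294 (z = 54 + 54*(2*(-3)*(-7 - 3)) = 54 + 54*(2*(-3)*(-10)) = 54 + 54*60 = 54 + 3240 = 3294)
z*(3*O) = 3294*(3*(-3)) = 3294*(-9) = -29646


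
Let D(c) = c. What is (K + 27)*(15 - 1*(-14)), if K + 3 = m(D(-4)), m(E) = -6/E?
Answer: 1479/2 ≈ 739.50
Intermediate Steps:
K = -3/2 (K = -3 - 6/(-4) = -3 - 6*(-1/4) = -3 + 3/2 = -3/2 ≈ -1.5000)
(K + 27)*(15 - 1*(-14)) = (-3/2 + 27)*(15 - 1*(-14)) = 51*(15 + 14)/2 = (51/2)*29 = 1479/2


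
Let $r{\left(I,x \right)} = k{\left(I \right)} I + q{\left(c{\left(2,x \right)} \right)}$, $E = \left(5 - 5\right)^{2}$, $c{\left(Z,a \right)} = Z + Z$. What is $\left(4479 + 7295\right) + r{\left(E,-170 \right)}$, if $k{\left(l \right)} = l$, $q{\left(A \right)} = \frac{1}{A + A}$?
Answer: $\frac{94193}{8} \approx 11774.0$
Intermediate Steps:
$c{\left(Z,a \right)} = 2 Z$
$q{\left(A \right)} = \frac{1}{2 A}$
$E = 0$ ($E = 0^{2} = 0$)
$r{\left(I,x \right)} = \frac{1}{8} + I^{2}$ ($r{\left(I,x \right)} = I I + \frac{1}{2 \cdot 2 \cdot 2} = I^{2} + \frac{1}{2 \cdot 4} = I^{2} + \frac{1}{2} \cdot \frac{1}{4} = I^{2} + \frac{1}{8} = \frac{1}{8} + I^{2}$)
$\left(4479 + 7295\right) + r{\left(E,-170 \right)} = \left(4479 + 7295\right) + \left(\frac{1}{8} + 0^{2}\right) = 11774 + \left(\frac{1}{8} + 0\right) = 11774 + \frac{1}{8} = \frac{94193}{8}$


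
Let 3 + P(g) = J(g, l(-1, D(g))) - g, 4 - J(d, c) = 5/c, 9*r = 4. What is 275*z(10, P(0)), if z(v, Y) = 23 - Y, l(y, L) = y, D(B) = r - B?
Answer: 4675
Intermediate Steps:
r = 4/9 (r = (⅑)*4 = 4/9 ≈ 0.44444)
D(B) = 4/9 - B
J(d, c) = 4 - 5/c
P(g) = 6 - g (P(g) = -3 + ((4 - 5/(-1)) - g) = -3 + ((4 - 5*(-1)) - g) = -3 + ((4 + 5) - g) = -3 + (9 - g) = 6 - g)
275*z(10, P(0)) = 275*(23 - (6 - 1*0)) = 275*(23 - (6 + 0)) = 275*(23 - 1*6) = 275*(23 - 6) = 275*17 = 4675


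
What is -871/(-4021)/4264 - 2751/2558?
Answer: -1814044751/1686857752 ≈ -1.0754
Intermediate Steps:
-871/(-4021)/4264 - 2751/2558 = -871*(-1/4021)*(1/4264) - 2751*1/2558 = (871/4021)*(1/4264) - 2751/2558 = 67/1318888 - 2751/2558 = -1814044751/1686857752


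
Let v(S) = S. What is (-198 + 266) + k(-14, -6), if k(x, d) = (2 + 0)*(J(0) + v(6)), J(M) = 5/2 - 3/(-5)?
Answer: 431/5 ≈ 86.200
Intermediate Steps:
J(M) = 31/10 (J(M) = 5*(½) - 3*(-⅕) = 5/2 + ⅗ = 31/10)
k(x, d) = 91/5 (k(x, d) = (2 + 0)*(31/10 + 6) = 2*(91/10) = 91/5)
(-198 + 266) + k(-14, -6) = (-198 + 266) + 91/5 = 68 + 91/5 = 431/5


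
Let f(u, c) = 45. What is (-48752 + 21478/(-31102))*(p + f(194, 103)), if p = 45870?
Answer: -34810599173265/15551 ≈ -2.2385e+9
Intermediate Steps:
(-48752 + 21478/(-31102))*(p + f(194, 103)) = (-48752 + 21478/(-31102))*(45870 + 45) = (-48752 + 21478*(-1/31102))*45915 = (-48752 - 10739/15551)*45915 = -758153091/15551*45915 = -34810599173265/15551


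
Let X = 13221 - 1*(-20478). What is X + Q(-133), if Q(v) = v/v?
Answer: 33700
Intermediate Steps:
X = 33699 (X = 13221 + 20478 = 33699)
Q(v) = 1
X + Q(-133) = 33699 + 1 = 33700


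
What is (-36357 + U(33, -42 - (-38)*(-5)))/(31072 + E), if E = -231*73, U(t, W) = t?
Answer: -36324/14209 ≈ -2.5564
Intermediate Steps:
E = -16863
(-36357 + U(33, -42 - (-38)*(-5)))/(31072 + E) = (-36357 + 33)/(31072 - 16863) = -36324/14209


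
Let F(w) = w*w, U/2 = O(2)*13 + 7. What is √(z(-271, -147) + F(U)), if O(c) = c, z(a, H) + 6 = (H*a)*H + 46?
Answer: I*√5851643 ≈ 2419.0*I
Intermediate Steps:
z(a, H) = 40 + a*H² (z(a, H) = -6 + ((H*a)*H + 46) = -6 + (a*H² + 46) = -6 + (46 + a*H²) = 40 + a*H²)
U = 66 (U = 2*(2*13 + 7) = 2*(26 + 7) = 2*33 = 66)
F(w) = w²
√(z(-271, -147) + F(U)) = √((40 - 271*(-147)²) + 66²) = √((40 - 271*21609) + 4356) = √((40 - 5856039) + 4356) = √(-5855999 + 4356) = √(-5851643) = I*√5851643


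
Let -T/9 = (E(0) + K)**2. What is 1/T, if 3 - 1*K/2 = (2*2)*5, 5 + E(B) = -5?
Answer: -1/17424 ≈ -5.7392e-5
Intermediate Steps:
E(B) = -10 (E(B) = -5 - 5 = -10)
K = -34 (K = 6 - 2*2*2*5 = 6 - 8*5 = 6 - 2*20 = 6 - 40 = -34)
T = -17424 (T = -9*(-10 - 34)**2 = -9*(-44)**2 = -9*1936 = -17424)
1/T = 1/(-17424) = -1/17424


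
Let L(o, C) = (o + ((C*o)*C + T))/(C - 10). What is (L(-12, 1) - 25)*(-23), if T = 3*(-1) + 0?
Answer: 506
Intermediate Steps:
T = -3 (T = -3 + 0 = -3)
L(o, C) = (-3 + o + o*C²)/(-10 + C) (L(o, C) = (o + ((C*o)*C - 3))/(C - 10) = (o + (o*C² - 3))/(-10 + C) = (o + (-3 + o*C²))/(-10 + C) = (-3 + o + o*C²)/(-10 + C))
(L(-12, 1) - 25)*(-23) = ((-3 - 12 - 12*1²)/(-10 + 1) - 25)*(-23) = ((-3 - 12 - 12*1)/(-9) - 25)*(-23) = (-(-3 - 12 - 12)/9 - 25)*(-23) = (-⅑*(-27) - 25)*(-23) = (3 - 25)*(-23) = -22*(-23) = 506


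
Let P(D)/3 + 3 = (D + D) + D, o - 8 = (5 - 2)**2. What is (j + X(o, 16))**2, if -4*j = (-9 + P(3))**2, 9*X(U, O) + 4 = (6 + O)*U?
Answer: 564001/1296 ≈ 435.19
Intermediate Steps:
o = 17 (o = 8 + (5 - 2)**2 = 8 + 3**2 = 8 + 9 = 17)
P(D) = -9 + 9*D (P(D) = -9 + 3*((D + D) + D) = -9 + 3*(2*D + D) = -9 + 3*(3*D) = -9 + 9*D)
X(U, O) = -4/9 + U*(6 + O)/9 (X(U, O) = -4/9 + ((6 + O)*U)/9 = -4/9 + (U*(6 + O))/9 = -4/9 + U*(6 + O)/9)
j = -81/4 (j = -(-9 + (-9 + 9*3))**2/4 = -(-9 + (-9 + 27))**2/4 = -(-9 + 18)**2/4 = -1/4*9**2 = -1/4*81 = -81/4 ≈ -20.250)
(j + X(o, 16))**2 = (-81/4 + (-4/9 + (2/3)*17 + (1/9)*16*17))**2 = (-81/4 + (-4/9 + 34/3 + 272/9))**2 = (-81/4 + 370/9)**2 = (751/36)**2 = 564001/1296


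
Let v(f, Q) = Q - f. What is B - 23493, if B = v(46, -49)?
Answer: -23588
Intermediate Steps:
B = -95 (B = -49 - 1*46 = -49 - 46 = -95)
B - 23493 = -95 - 23493 = -23588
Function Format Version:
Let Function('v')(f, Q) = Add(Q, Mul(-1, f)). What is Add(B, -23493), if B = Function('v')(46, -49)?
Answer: -23588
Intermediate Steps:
B = -95 (B = Add(-49, Mul(-1, 46)) = Add(-49, -46) = -95)
Add(B, -23493) = Add(-95, -23493) = -23588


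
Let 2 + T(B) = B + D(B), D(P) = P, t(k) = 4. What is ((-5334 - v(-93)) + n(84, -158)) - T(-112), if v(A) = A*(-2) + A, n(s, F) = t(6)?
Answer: -5197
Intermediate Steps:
n(s, F) = 4
v(A) = -A (v(A) = -2*A + A = -A)
T(B) = -2 + 2*B (T(B) = -2 + (B + B) = -2 + 2*B)
((-5334 - v(-93)) + n(84, -158)) - T(-112) = ((-5334 - (-1)*(-93)) + 4) - (-2 + 2*(-112)) = ((-5334 - 1*93) + 4) - (-2 - 224) = ((-5334 - 93) + 4) - 1*(-226) = (-5427 + 4) + 226 = -5423 + 226 = -5197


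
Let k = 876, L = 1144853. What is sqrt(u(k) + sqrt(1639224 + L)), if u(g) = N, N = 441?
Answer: sqrt(441 + sqrt(2784077)) ≈ 45.930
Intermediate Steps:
u(g) = 441
sqrt(u(k) + sqrt(1639224 + L)) = sqrt(441 + sqrt(1639224 + 1144853)) = sqrt(441 + sqrt(2784077))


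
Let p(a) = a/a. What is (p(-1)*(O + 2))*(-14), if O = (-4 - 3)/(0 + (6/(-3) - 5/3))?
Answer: -602/11 ≈ -54.727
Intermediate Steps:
p(a) = 1
O = 21/11 (O = -7/(0 + (6*(-1/3) - 5*1/3)) = -7/(0 + (-2 - 5/3)) = -7/(0 - 11/3) = -7/(-11/3) = -7*(-3/11) = 21/11 ≈ 1.9091)
(p(-1)*(O + 2))*(-14) = (1*(21/11 + 2))*(-14) = (1*(43/11))*(-14) = (43/11)*(-14) = -602/11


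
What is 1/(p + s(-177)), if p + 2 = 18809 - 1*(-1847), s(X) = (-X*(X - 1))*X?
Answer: 1/5597216 ≈ 1.7866e-7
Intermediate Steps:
s(X) = -X²*(-1 + X) (s(X) = (-X*(-1 + X))*X = -X²*(-1 + X))
p = 20654 (p = -2 + (18809 - 1*(-1847)) = -2 + (18809 + 1847) = -2 + 20656 = 20654)
1/(p + s(-177)) = 1/(20654 + (-177)²*(1 - 1*(-177))) = 1/(20654 + 31329*(1 + 177)) = 1/(20654 + 31329*178) = 1/(20654 + 5576562) = 1/5597216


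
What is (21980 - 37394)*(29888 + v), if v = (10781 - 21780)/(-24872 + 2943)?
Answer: -10102720194714/21929 ≈ -4.6070e+8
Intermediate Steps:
v = 10999/21929 (v = -10999/(-21929) = -10999*(-1/21929) = 10999/21929 ≈ 0.50157)
(21980 - 37394)*(29888 + v) = (21980 - 37394)*(29888 + 10999/21929) = -15414*655424951/21929 = -10102720194714/21929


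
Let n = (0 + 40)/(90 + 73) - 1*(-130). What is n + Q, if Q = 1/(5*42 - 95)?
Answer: 2441613/18745 ≈ 130.25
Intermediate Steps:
n = 21230/163 (n = 40/163 + 130 = 21230/163 ≈ 130.25)
Q = 1/115 (Q = 1/(210 - 95) = 1/115 ≈ 0.0086956)
n + Q = 21230/163 + 1/115 = 2441613/18745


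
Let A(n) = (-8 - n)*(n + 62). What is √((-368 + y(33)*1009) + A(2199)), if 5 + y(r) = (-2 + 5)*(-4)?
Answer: 2*I*√1251887 ≈ 2237.8*I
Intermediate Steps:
y(r) = -17 (y(r) = -5 + (-2 + 5)*(-4) = -5 + 3*(-4) = -5 - 12 = -17)
A(n) = (-8 - n)*(62 + n)
√((-368 + y(33)*1009) + A(2199)) = √((-368 - 17*1009) + (-496 - 1*2199² - 70*2199)) = √((-368 - 17153) + (-496 - 1*4835601 - 153930)) = √(-17521 + (-496 - 4835601 - 153930)) = √(-17521 - 4990027) = √(-5007548) = 2*I*√1251887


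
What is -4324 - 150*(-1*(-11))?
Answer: -5974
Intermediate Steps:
-4324 - 150*(-1*(-11)) = -4324 - 150*11 = -4324 - 1*1650 = -4324 - 1650 = -5974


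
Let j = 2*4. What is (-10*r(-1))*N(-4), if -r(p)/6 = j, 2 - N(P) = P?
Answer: 2880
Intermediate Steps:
N(P) = 2 - P
j = 8
r(p) = -48 (r(p) = -6*8 = -48)
(-10*r(-1))*N(-4) = (-10*(-48))*(2 - 1*(-4)) = 480*(2 + 4) = 480*6 = 2880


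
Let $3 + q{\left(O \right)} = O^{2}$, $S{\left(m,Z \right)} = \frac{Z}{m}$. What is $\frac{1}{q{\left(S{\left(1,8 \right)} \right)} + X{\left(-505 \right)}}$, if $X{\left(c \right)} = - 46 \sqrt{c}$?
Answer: $\frac{i}{46 \sqrt{505} + 61 i} \approx 5.6887 \cdot 10^{-5} + 0.00096402 i$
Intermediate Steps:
$q{\left(O \right)} = -3 + O^{2}$
$\frac{1}{q{\left(S{\left(1,8 \right)} \right)} + X{\left(-505 \right)}} = \frac{1}{\left(-3 + \left(\frac{8}{1}\right)^{2}\right) - 46 \sqrt{-505}} = \frac{1}{\left(-3 + \left(8 \cdot 1\right)^{2}\right) - 46 i \sqrt{505}} = \frac{1}{\left(-3 + 8^{2}\right) - 46 i \sqrt{505}} = \frac{1}{\left(-3 + 64\right) - 46 i \sqrt{505}} = \frac{1}{61 - 46 i \sqrt{505}}$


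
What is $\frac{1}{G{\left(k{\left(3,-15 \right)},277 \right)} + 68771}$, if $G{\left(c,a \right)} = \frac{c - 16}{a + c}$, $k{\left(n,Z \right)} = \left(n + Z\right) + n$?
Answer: $\frac{268}{18430603} \approx 1.4541 \cdot 10^{-5}$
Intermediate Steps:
$k{\left(n,Z \right)} = Z + 2 n$ ($k{\left(n,Z \right)} = \left(Z + n\right) + n = Z + 2 n$)
$G{\left(c,a \right)} = \frac{-16 + c}{a + c}$
$\frac{1}{G{\left(k{\left(3,-15 \right)},277 \right)} + 68771} = \frac{1}{\frac{-16 + \left(-15 + 2 \cdot 3\right)}{277 + \left(-15 + 2 \cdot 3\right)} + 68771} = \frac{1}{\frac{-16 + \left(-15 + 6\right)}{277 + \left(-15 + 6\right)} + 68771} = \frac{1}{\frac{-16 - 9}{277 - 9} + 68771} = \frac{1}{\frac{1}{268} \left(-25\right) + 68771} = \frac{1}{- \frac{25}{268} + 68771} = \frac{1}{\frac{18430603}{268}} = \frac{268}{18430603}$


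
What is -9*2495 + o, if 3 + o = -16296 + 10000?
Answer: -28754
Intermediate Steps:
o = -6299 (o = -3 + (-16296 + 10000) = -3 - 6296 = -6299)
-9*2495 + o = -9*2495 - 6299 = -22455 - 6299 = -28754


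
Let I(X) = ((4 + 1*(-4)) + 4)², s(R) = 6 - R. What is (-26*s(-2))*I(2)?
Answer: -3328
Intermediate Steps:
I(X) = 16 (I(X) = ((4 - 4) + 4)² = (0 + 4)² = 4² = 16)
(-26*s(-2))*I(2) = -26*(6 - 1*(-2))*16 = -26*(6 + 2)*16 = -26*8*16 = -208*16 = -3328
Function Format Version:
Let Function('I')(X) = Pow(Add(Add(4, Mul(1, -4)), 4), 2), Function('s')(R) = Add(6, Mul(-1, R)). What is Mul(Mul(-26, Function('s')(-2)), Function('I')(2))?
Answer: -3328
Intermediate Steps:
Function('I')(X) = 16 (Function('I')(X) = Pow(Add(Add(4, -4), 4), 2) = Pow(Add(0, 4), 2) = Pow(4, 2) = 16)
Mul(Mul(-26, Function('s')(-2)), Function('I')(2)) = Mul(Mul(-26, Add(6, Mul(-1, -2))), 16) = Mul(Mul(-26, Add(6, 2)), 16) = Mul(Mul(-26, 8), 16) = Mul(-208, 16) = -3328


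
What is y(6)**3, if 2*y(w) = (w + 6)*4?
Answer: 13824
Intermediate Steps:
y(w) = 12 + 2*w (y(w) = ((w + 6)*4)/2 = ((6 + w)*4)/2 = (24 + 4*w)/2 = 12 + 2*w)
y(6)**3 = (12 + 2*6)**3 = (12 + 12)**3 = 24**3 = 13824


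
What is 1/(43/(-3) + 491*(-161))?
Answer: -3/237196 ≈ -1.2648e-5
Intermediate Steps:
1/(43/(-3) + 491*(-161)) = 1/(-⅓*43 - 79051) = 1/(-43/3 - 79051) = 1/(-237196/3) = -3/237196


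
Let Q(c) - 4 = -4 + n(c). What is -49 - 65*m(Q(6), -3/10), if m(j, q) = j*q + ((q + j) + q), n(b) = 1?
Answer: -111/2 ≈ -55.500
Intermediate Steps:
Q(c) = 1 (Q(c) = 4 + (-4 + 1) = 4 - 3 = 1)
m(j, q) = j + 2*q + j*q (m(j, q) = j*q + ((j + q) + q) = j*q + (j + 2*q) = j + 2*q + j*q)
-49 - 65*m(Q(6), -3/10) = -49 - 65*(1 + 2*(-3/10) + 1*(-3/10)) = -49 - 65*(1 - ⅗ - 3/10) = -49 - 65*⅒ = -49 - 13/2 = -111/2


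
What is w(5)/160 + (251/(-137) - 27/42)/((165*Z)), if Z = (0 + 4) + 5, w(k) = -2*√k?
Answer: -4747/2848230 - √5/80 ≈ -0.029617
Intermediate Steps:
Z = 9 (Z = 4 + 5 = 9)
w(5)/160 + (251/(-137) - 27/42)/((165*Z)) = -2*√5/160 + (251/(-137) - 27/42)/((165*9)) = -2*√5*(1/160) + (251*(-1/137) - 27*1/42)/1485 = -√5/80 + (-251/137 - 9/14)*(1/1485) = -√5/80 - 4747/1918*1/1485 = -√5/80 - 4747/2848230 = -4747/2848230 - √5/80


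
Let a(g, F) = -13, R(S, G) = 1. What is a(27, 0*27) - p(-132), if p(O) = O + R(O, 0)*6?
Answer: 113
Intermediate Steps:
p(O) = 6 + O (p(O) = O + 1*6 = O + 6 = 6 + O)
a(27, 0*27) - p(-132) = -13 - (6 - 132) = -13 - 1*(-126) = -13 + 126 = 113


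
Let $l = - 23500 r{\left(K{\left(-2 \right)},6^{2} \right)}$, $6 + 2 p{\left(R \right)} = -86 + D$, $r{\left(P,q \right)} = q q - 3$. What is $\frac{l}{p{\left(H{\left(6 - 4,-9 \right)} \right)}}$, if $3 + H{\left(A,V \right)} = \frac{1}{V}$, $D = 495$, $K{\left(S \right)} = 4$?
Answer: $- \frac{60771000}{403} \approx -1.508 \cdot 10^{5}$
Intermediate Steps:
$r{\left(P,q \right)} = -3 + q^{2}$ ($r{\left(P,q \right)} = q^{2} - 3 = -3 + q^{2}$)
$H{\left(A,V \right)} = -3 + \frac{1}{V}$
$p{\left(R \right)} = \frac{403}{2}$ ($p{\left(R \right)} = -3 + \frac{-86 + 495}{2} = -3 + \frac{1}{2} \cdot 409 = -3 + \frac{409}{2} = \frac{403}{2}$)
$l = -30385500$ ($l = - 23500 \left(-3 + \left(6^{2}\right)^{2}\right) = - 23500 \left(-3 + 36^{2}\right) = - 23500 \left(-3 + 1296\right) = \left(-23500\right) 1293 = -30385500$)
$\frac{l}{p{\left(H{\left(6 - 4,-9 \right)} \right)}} = - \frac{30385500}{\frac{403}{2}} = \left(-30385500\right) \frac{2}{403} = - \frac{60771000}{403}$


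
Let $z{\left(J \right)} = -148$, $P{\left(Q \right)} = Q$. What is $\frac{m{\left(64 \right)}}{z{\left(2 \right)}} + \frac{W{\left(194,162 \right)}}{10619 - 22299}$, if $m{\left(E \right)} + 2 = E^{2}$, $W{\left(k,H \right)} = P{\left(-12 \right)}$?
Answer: $- \frac{2988509}{108040} \approx -27.661$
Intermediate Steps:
$W{\left(k,H \right)} = -12$
$m{\left(E \right)} = -2 + E^{2}$
$\frac{m{\left(64 \right)}}{z{\left(2 \right)}} + \frac{W{\left(194,162 \right)}}{10619 - 22299} = \frac{-2 + 64^{2}}{-148} - \frac{12}{10619 - 22299} = \left(-2 + 4096\right) \left(- \frac{1}{148}\right) - \frac{12}{-11680} = 4094 \left(- \frac{1}{148}\right) - - \frac{3}{2920} = - \frac{2047}{74} + \frac{3}{2920} = - \frac{2988509}{108040}$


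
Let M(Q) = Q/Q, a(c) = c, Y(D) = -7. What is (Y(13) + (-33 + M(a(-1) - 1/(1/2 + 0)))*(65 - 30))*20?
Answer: -22540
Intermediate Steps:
M(Q) = 1
(Y(13) + (-33 + M(a(-1) - 1/(1/2 + 0)))*(65 - 30))*20 = (-7 + (-33 + 1)*(65 - 30))*20 = (-7 - 32*35)*20 = (-7 - 1120)*20 = -1127*20 = -22540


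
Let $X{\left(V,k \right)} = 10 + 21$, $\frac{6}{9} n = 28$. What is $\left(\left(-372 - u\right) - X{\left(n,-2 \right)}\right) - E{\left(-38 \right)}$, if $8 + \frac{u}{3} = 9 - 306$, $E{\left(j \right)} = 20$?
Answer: $492$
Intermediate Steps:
$n = 42$ ($n = \frac{3}{2} \cdot 28 = 42$)
$X{\left(V,k \right)} = 31$
$u = -915$ ($u = -24 + 3 \left(9 - 306\right) = -24 + 3 \left(-297\right) = -24 - 891 = -915$)
$\left(\left(-372 - u\right) - X{\left(n,-2 \right)}\right) - E{\left(-38 \right)} = \left(\left(-372 - -915\right) - 31\right) - 20 = \left(\left(-372 + 915\right) - 31\right) - 20 = \left(543 - 31\right) - 20 = 512 - 20 = 492$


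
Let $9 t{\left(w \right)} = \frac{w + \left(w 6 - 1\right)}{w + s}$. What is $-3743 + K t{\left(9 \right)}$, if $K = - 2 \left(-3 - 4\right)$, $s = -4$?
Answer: $- \frac{167567}{45} \approx -3723.7$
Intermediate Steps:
$t{\left(w \right)} = \frac{-1 + 7 w}{9 \left(-4 + w\right)}$ ($t{\left(w \right)} = \frac{\left(w + \left(w 6 - 1\right)\right) \frac{1}{w - 4}}{9} = \frac{\left(w + \left(6 w - 1\right)\right) \frac{1}{-4 + w}}{9} = \frac{\left(w + \left(-1 + 6 w\right)\right) \frac{1}{-4 + w}}{9} = \frac{\left(-1 + 7 w\right) \frac{1}{-4 + w}}{9} = \frac{\frac{1}{-4 + w} \left(-1 + 7 w\right)}{9} = \frac{-1 + 7 w}{9 \left(-4 + w\right)}$)
$K = 14$ ($K = \left(-2\right) \left(-7\right) = 14$)
$-3743 + K t{\left(9 \right)} = -3743 + 14 \frac{-1 + 7 \cdot 9}{9 \left(-4 + 9\right)} = -3743 + 14 \frac{-1 + 63}{9 \cdot 5} = -3743 + 14 \cdot \frac{1}{9} \cdot \frac{1}{5} \cdot 62 = -3743 + 14 \cdot \frac{62}{45} = -3743 + \frac{868}{45} = - \frac{167567}{45}$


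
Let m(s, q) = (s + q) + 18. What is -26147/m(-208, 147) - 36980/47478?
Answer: 619908563/1020777 ≈ 607.29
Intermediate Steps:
m(s, q) = 18 + q + s (m(s, q) = (q + s) + 18 = 18 + q + s)
-26147/m(-208, 147) - 36980/47478 = -26147/(18 + 147 - 208) - 36980/47478 = -26147/(-43) - 36980*1/47478 = -26147*(-1/43) - 18490/23739 = 26147/43 - 18490/23739 = 619908563/1020777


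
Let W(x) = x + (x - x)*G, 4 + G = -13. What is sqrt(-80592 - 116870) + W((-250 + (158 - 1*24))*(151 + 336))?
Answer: -56492 + I*sqrt(197462) ≈ -56492.0 + 444.37*I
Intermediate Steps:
G = -17 (G = -4 - 13 = -17)
W(x) = x (W(x) = x + (x - x)*(-17) = x + 0*(-17) = x + 0 = x)
sqrt(-80592 - 116870) + W((-250 + (158 - 1*24))*(151 + 336)) = sqrt(-80592 - 116870) + (-250 + (158 - 1*24))*(151 + 336) = sqrt(-197462) + (-250 + (158 - 24))*487 = I*sqrt(197462) + (-250 + 134)*487 = I*sqrt(197462) - 116*487 = I*sqrt(197462) - 56492 = -56492 + I*sqrt(197462)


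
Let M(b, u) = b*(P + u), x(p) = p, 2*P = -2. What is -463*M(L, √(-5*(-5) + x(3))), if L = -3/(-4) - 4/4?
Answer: -463/4 + 463*√7/2 ≈ 496.74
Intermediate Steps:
P = -1 (P = (½)*(-2) = -1)
L = -¼ (L = -3*(-¼) - 4*¼ = ¾ - 1 = -¼ ≈ -0.25000)
M(b, u) = b*(-1 + u)
-463*M(L, √(-5*(-5) + x(3))) = -(-463)*(-1 + √(-5*(-5) + 3))/4 = -(-463)*(-1 + √(25 + 3))/4 = -(-463)*(-1 + √28)/4 = -(-463)*(-1 + 2*√7)/4 = -463*(¼ - √7/2) = -463/4 + 463*√7/2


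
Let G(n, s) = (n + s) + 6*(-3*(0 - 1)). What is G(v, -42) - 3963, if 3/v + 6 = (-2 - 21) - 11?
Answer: -159483/40 ≈ -3987.1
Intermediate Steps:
v = -3/40 (v = 3/(-6 + ((-2 - 21) - 11)) = 3/(-6 + (-23 - 11)) = 3/(-6 - 34) = 3/(-40) = 3*(-1/40) = -3/40 ≈ -0.075000)
G(n, s) = 18 + n + s (G(n, s) = (n + s) + 6*(-3*(-1)) = (n + s) + 6*3 = (n + s) + 18 = 18 + n + s)
G(v, -42) - 3963 = (18 - 3/40 - 42) - 3963 = -963/40 - 3963 = -159483/40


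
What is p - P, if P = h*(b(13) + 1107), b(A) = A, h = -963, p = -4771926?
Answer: -3693366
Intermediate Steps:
P = -1078560 (P = -963*(13 + 1107) = -963*1120 = -1078560)
p - P = -4771926 - 1*(-1078560) = -4771926 + 1078560 = -3693366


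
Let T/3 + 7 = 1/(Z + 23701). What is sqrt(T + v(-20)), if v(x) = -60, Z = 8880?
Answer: 29*I*sqrt(102239178)/32581 ≈ 9.0*I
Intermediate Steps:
T = -684198/32581 (T = -21 + 3/(8880 + 23701) = -21 + 3/32581 = -684198/32581 ≈ -21.000)
sqrt(T + v(-20)) = sqrt(-684198/32581 - 60) = sqrt(-2639058/32581) = 29*I*sqrt(102239178)/32581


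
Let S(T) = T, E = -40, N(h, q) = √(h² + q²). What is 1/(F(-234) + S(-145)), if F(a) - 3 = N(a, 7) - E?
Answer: 102/44401 + √54805/44401 ≈ 0.0075698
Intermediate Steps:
F(a) = 43 + √(49 + a²) (F(a) = 3 + (√(a² + 7²) - 1*(-40)) = 3 + (√(a² + 49) + 40) = 3 + (√(49 + a²) + 40) = 3 + (40 + √(49 + a²)) = 43 + √(49 + a²))
1/(F(-234) + S(-145)) = 1/((43 + √(49 + (-234)²)) - 145) = 1/((43 + √(49 + 54756)) - 145) = 1/((43 + √54805) - 145) = 1/(-102 + √54805)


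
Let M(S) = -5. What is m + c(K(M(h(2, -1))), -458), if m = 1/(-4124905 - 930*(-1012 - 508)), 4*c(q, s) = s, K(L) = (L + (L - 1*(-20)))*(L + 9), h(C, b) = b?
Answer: -620888847/5422610 ≈ -114.50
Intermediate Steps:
K(L) = (9 + L)*(20 + 2*L) (K(L) = (L + (L + 20))*(9 + L) = (L + (20 + L))*(9 + L) = (20 + 2*L)*(9 + L) = (9 + L)*(20 + 2*L))
c(q, s) = s/4
m = -1/2711305 (m = 1/(-4124905 - 930*(-1520)) = 1/(-4124905 + 1413600) = 1/(-2711305) = -1/2711305 ≈ -3.6883e-7)
m + c(K(M(h(2, -1))), -458) = -1/2711305 + (¼)*(-458) = -1/2711305 - 229/2 = -620888847/5422610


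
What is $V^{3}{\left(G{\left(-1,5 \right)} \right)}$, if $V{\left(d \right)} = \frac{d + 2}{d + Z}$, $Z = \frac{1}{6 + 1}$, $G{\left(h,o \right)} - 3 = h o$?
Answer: $0$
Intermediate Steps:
$G{\left(h,o \right)} = 3 + h o$
$Z = \frac{1}{7} \approx 0.14286$
$V{\left(d \right)} = \frac{2 + d}{\frac{1}{7} + d}$ ($V{\left(d \right)} = \frac{d + 2}{d + \frac{1}{7}} = \frac{2 + d}{\frac{1}{7} + d}$)
$V^{3}{\left(G{\left(-1,5 \right)} \right)} = \left(\frac{7 \left(2 + \left(3 - 5\right)\right)}{1 + 7 \left(3 - 5\right)}\right)^{3} = \left(\frac{7 \left(2 - 2\right)}{1 + 7 \left(-2\right)}\right)^{3} = \left(7 \frac{1}{1 - 14} \cdot 0\right)^{3} = \left(7 \frac{1}{-13} \cdot 0\right)^{3} = \left(7 \left(- \frac{1}{13}\right) 0\right)^{3} = 0^{3} = 0$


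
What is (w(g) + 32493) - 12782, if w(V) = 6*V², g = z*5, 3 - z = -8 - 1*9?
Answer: 79711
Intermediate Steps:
z = 20 (z = 3 - (-8 - 1*9) = 3 - (-8 - 9) = 3 - 1*(-17) = 3 + 17 = 20)
g = 100 (g = 20*5 = 100)
(w(g) + 32493) - 12782 = (6*100² + 32493) - 12782 = (6*10000 + 32493) - 12782 = (60000 + 32493) - 12782 = 92493 - 12782 = 79711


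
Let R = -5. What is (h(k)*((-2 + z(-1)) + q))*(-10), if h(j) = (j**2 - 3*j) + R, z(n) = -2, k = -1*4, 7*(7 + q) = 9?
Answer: 15640/7 ≈ 2234.3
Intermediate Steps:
q = -40/7 (q = -7 + (1/7)*9 = -7 + 9/7 = -40/7 ≈ -5.7143)
k = -4
h(j) = -5 + j**2 - 3*j (h(j) = (j**2 - 3*j) - 5 = -5 + j**2 - 3*j)
(h(k)*((-2 + z(-1)) + q))*(-10) = ((-5 + (-4)**2 - 3*(-4))*((-2 - 2) - 40/7))*(-10) = ((-5 + 16 + 12)*(-4 - 40/7))*(-10) = (23*(-68/7))*(-10) = -1564/7*(-10) = 15640/7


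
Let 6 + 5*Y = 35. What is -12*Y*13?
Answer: -4524/5 ≈ -904.80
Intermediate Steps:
Y = 29/5 (Y = -6/5 + (⅕)*35 = -6/5 + 7 = 29/5 ≈ 5.8000)
-12*Y*13 = -12*29/5*13 = -348/5*13 = -4524/5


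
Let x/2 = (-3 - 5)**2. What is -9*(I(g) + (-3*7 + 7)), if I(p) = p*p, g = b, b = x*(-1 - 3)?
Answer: -2359170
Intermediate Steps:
x = 128 (x = 2*(-3 - 5)**2 = 2*(-8)**2 = 2*64 = 128)
b = -512 (b = 128*(-1 - 3) = 128*(-4) = -512)
g = -512
I(p) = p**2
-9*(I(g) + (-3*7 + 7)) = -9*((-512)**2 + (-3*7 + 7)) = -9*(262144 + (-21 + 7)) = -9*(262144 - 14) = -9*262130 = -2359170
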